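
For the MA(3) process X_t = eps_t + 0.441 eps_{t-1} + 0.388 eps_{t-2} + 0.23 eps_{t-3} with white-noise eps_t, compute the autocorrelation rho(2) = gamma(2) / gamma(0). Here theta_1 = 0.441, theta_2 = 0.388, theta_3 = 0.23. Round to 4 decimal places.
\rho(2) = 0.3501

For an MA(q) process with theta_0 = 1, the autocovariance is
  gamma(k) = sigma^2 * sum_{i=0..q-k} theta_i * theta_{i+k},
and rho(k) = gamma(k) / gamma(0). Sigma^2 cancels.
  numerator   = (1)*(0.388) + (0.441)*(0.23) = 0.48943.
  denominator = (1)^2 + (0.441)^2 + (0.388)^2 + (0.23)^2 = 1.397925.
  rho(2) = 0.48943 / 1.397925 = 0.3501.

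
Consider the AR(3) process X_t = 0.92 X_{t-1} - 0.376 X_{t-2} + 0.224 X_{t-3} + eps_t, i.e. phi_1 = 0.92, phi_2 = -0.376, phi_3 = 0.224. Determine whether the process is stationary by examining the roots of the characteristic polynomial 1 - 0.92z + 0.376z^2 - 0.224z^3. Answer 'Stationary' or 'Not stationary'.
\text{Stationary}

The AR(p) characteristic polynomial is P(z) = 1 - 0.92z + 0.376z^2 - 0.224z^3.
Stationarity requires all roots to lie outside the unit circle, i.e. |z| > 1 for every root.
Degree 3: look for a simple real root z0 first, then factor out (1 - z/z0) and solve the remaining quadratic.
Testing z0 = 1.25: P(1.25) = 1 + (-0.92)(1.25) + (0.376)(1.25)^2 + (-0.224)(1.25)^3
  = 1 + (-1.15) + (0.5875) + (-0.4375) = 0.  So z_0 = 1.25 is a root, |z_0| = 1.25.
Divide out the factor (1 - 0.8 z) = (1 - z/z0) (since 1/z0 = 0.8):
  P(z) = (1 - 0.8 z)(1 + (-0.12) z + (0.28) z^2)
  [check: z-coef -0.12 - (0.8) = -0.92; z^2-coef 0.28 - (0.8)(-0.12) = 0.376; z^3-coef -(0.8)(0.28) = -0.224.]
Remaining roots from the quadratic factor 1 + (-0.12) z + (0.28) z^2:
  Set 1 + (-0.12) z + (0.28) z^2 = 0, i.e. a z^2 + b z + c = 0 with a = 0.28, b = -0.12, c = 1.
  Discriminant D = b^2 - 4ac = (-0.12)^2 - 4*(0.28)*1 = 0.0144 - (1.12) = -1.1056.
  D < 0, so the roots are the complex-conjugate pair z = (-b +/- i sqrt(-D)) / (2a) = 0.2143 +/- 1.8776i.
  For a conjugate pair |z|^2 = z * conj(z) = (product of roots) = c/a = 1/(0.28) = 3.571429, so |z| = sqrt(3.571429) = 1.8898 for both roots.
Moduli of all roots: 1.2500, 1.8898, 1.8898.
All moduli strictly greater than 1? Yes.
Verdict: Stationary.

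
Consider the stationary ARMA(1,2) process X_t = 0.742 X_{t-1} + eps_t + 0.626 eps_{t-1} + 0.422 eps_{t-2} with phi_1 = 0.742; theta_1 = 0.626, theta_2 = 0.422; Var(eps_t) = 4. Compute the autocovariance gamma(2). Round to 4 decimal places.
\gamma(2) = 21.7022

Multiply the model equation by X_{t-k} and take expectations. With theta_0 = psi_0 = 1 and psi_j the MA(infinity) weights, this gives
  gamma(k) - sum_i phi_i gamma(k-i) = c_k,
  c_k = sigma^2 * sum_{j=k..q} theta_j psi_{j-k}   (c_k = 0 for k > q),
using gamma(-m) = gamma(m).
psi-weights needed (psi_j = theta_j + sum_i phi_i psi_{j-i}):
  psi_1 = theta_1 + phi_1 = 0.626 + (0.742) = 1.368
  psi_2 = theta_2 + phi_1 psi_1 = 0.422 + (0.742)(1.368) = 1.437056
Right-hand sides:
  c_0 = sigma^2 (1 + theta_1 psi_1 + theta_2 psi_2) = 4 * (1 + (0.626)(1.368) + (0.422)(1.437056)) = 4 * 2.462806 = 9.851223
  c_1 = sigma^2 (theta_1 + theta_2 psi_1) = 4 * (0.626 + (0.422)(1.368)) = 4.813184
  c_2 = sigma^2 theta_2 = 4 * (0.422) = 1.688
Equations for k = 0 and k = 1 (AR order 1):
  gamma(0) = phi_1 gamma(1) + c_0
  gamma(1) = phi_1 gamma(0) + c_1
Substituting the second into the first: gamma(0) (1 - phi_1^2) = c_0 + phi_1 c_1, so
  gamma(0) = (c_0 + phi_1 c_1) / (1 - phi_1^2) = (9.851223 + (0.742)(4.813184)) / (1 - (0.742)^2) = 13.422605 / 0.449436 = 29.865443.
  gamma(1) = phi_1 gamma(0) + c_1 = (0.742)(29.865443) + (4.813184) = 26.973342.
For k = 2: gamma(2) = phi_1 gamma(1) + c_2
  = (0.742)(26.973342) + (1.688) = 21.70222.
Therefore gamma(2) = 21.7022 (to 4 decimal places).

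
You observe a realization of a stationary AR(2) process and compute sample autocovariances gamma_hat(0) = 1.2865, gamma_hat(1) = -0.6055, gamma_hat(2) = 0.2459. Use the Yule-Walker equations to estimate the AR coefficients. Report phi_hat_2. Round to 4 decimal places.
\hat\phi_{2} = -0.0390

The Yule-Walker equations for an AR(p) process read, in matrix form,
  Gamma_p phi = r_p,   with   (Gamma_p)_{ij} = gamma(|i - j|),
                       (r_p)_i = gamma(i),   i,j = 1..p.
Substitute the sample gammas (Toeplitz matrix and right-hand side of size 2):
  Gamma_p = [[1.2865, -0.6055], [-0.6055, 1.2865]]
  r_p     = [-0.6055, 0.2459]
Written out:
  1.2865 phi_1 - 0.6055 phi_2 = -0.6055
  -0.6055 phi_1 + 1.2865 phi_2 = 0.2459
Solve by Cramer's rule:
  det = gamma(0)^2 - gamma(1)^2 = (1.2865)^2 - (-0.6055)^2 = 1.65508225 - 0.36663025 = 1.288452
  phi_hat_1 = [gamma(1) gamma(0) - gamma(1) gamma(2)] / det = [(-0.6055)(1.2865) - (-0.6055)(0.2459)] / 1.288452 = -0.6300833 / 1.288452 = -0.489
  phi_hat_2 = [gamma(0) gamma(2) - gamma(1)^2] / det = [(1.2865)(0.2459) - (-0.6055)^2] / 1.288452 = -0.0502799 / 1.288452 = -0.039
So phi_hat = [-0.4890, -0.0390].
Therefore phi_hat_2 = -0.0390.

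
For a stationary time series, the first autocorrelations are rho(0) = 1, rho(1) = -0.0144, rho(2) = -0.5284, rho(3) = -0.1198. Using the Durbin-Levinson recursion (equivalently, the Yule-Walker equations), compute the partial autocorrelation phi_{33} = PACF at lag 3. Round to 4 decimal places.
\phi_{33} = -0.1930

The PACF at lag k is phi_{kk}, the last component of the solution
to the Yule-Walker system G_k phi = r_k where
  (G_k)_{ij} = rho(|i - j|), (r_k)_i = rho(i), i,j = 1..k.
Equivalently, Durbin-Levinson gives phi_{kk} iteratively:
  phi_{11} = rho(1)
  phi_{kk} = [rho(k) - sum_{j=1..k-1} phi_{k-1,j} rho(k-j)]
            / [1 - sum_{j=1..k-1} phi_{k-1,j} rho(j)],
  phi_{k,j} = phi_{k-1,j} - phi_{kk} phi_{k-1,k-j},  j = 1..k-1.
Step k = 1:
  phi_11 = rho(1) = -0.0144.
Step k = 2:
  phi_22 = [rho(2) - phi_11 rho(1)] / [1 - phi_11 rho(1)] = [-0.5284 - (-0.0144)(-0.0144)] / [1 - (-0.0144)(-0.0144)]
         = -0.52860736 / 0.99979264 = -0.528717.
  Update: phi_21 = phi_11 - phi_22 phi_11 = -0.0144 - (-0.528717)(-0.0144) = -0.022014.
Step k = 3:
  phi_33 = [rho(3) - phi_21 rho(2) - phi_22 rho(1)] / [1 - phi_21 rho(1) - phi_22 rho(2)]
    numerator   = -0.1198 - (-0.022014)(-0.5284) - (-0.528717)(-0.0144) = -0.13904547
    denominator = 1 - (-0.022014)(-0.0144) - (-0.528717)(-0.5284) = 0.72030895
  phi_33 = -0.13904547 / 0.72030895 = -0.193.
Therefore phi_{33} = -0.1930.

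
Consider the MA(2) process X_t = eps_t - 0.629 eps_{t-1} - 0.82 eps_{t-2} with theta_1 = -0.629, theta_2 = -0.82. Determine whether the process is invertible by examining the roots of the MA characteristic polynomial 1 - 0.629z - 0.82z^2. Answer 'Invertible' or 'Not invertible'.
\text{Not invertible}

The MA(q) characteristic polynomial is P(z) = 1 - 0.629z - 0.82z^2.
Invertibility requires all roots to lie outside the unit circle, i.e. |z| > 1 for every root.
Set 1 + (-0.629) z + (-0.82) z^2 = 0, i.e. a z^2 + b z + c = 0 with a = -0.82, b = -0.629, c = 1.
Discriminant D = b^2 - 4ac = (-0.629)^2 - 4*(-0.82)*1 = 0.395641 - (-3.28) = 3.675641.
D >= 0, so the roots are real: z = (-b +/- sqrt(D)) / (2a) = (0.629 +/- 1.917196) / (-1.64).
  z_1 = (0.629 + 1.917196) / (-1.64) = -1.5526,   |z_1| = 1.5526.
  z_2 = (0.629 - 1.917196) / (-1.64) = 0.7855,   |z_2| = 0.7855.
Moduli of all roots: 1.5526, 0.7855.
All moduli strictly greater than 1? No.
Verdict: Not invertible.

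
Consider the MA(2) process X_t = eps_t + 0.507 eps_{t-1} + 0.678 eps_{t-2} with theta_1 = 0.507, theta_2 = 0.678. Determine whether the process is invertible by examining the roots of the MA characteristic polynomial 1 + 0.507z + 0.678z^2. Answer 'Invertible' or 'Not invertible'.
\text{Invertible}

The MA(q) characteristic polynomial is P(z) = 1 + 0.507z + 0.678z^2.
Invertibility requires all roots to lie outside the unit circle, i.e. |z| > 1 for every root.
Set 1 + (0.507) z + (0.678) z^2 = 0, i.e. a z^2 + b z + c = 0 with a = 0.678, b = 0.507, c = 1.
Discriminant D = b^2 - 4ac = (0.507)^2 - 4*(0.678)*1 = 0.257049 - (2.712) = -2.454951.
D < 0, so the roots are the complex-conjugate pair z = (-b +/- i sqrt(-D)) / (2a) = -0.3739 +/- 1.1555i.
For a conjugate pair |z|^2 = z * conj(z) = (product of roots) = c/a = 1/(0.678) = 1.474926, so |z| = sqrt(1.474926) = 1.2145 for both roots.
Moduli of all roots: 1.2145, 1.2145.
All moduli strictly greater than 1? Yes.
Verdict: Invertible.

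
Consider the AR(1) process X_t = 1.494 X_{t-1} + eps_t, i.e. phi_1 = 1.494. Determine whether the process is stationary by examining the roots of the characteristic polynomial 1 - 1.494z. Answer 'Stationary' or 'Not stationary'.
\text{Not stationary}

The AR(p) characteristic polynomial is P(z) = 1 - 1.494z.
Stationarity requires all roots to lie outside the unit circle, i.e. |z| > 1 for every root.
This is linear in z: 1 + (-1.494) z = 0  =>  z = -1/(-1.494) = 0.669344,  |z| = 0.669344.
Moduli of all roots: 0.6693.
All moduli strictly greater than 1? No.
Verdict: Not stationary.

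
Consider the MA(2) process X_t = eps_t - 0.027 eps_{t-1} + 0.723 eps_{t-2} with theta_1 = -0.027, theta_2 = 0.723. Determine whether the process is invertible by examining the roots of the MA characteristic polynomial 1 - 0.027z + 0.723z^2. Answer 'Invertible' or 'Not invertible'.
\text{Invertible}

The MA(q) characteristic polynomial is P(z) = 1 - 0.027z + 0.723z^2.
Invertibility requires all roots to lie outside the unit circle, i.e. |z| > 1 for every root.
Set 1 + (-0.027) z + (0.723) z^2 = 0, i.e. a z^2 + b z + c = 0 with a = 0.723, b = -0.027, c = 1.
Discriminant D = b^2 - 4ac = (-0.027)^2 - 4*(0.723)*1 = 0.000729 - (2.892) = -2.891271.
D < 0, so the roots are the complex-conjugate pair z = (-b +/- i sqrt(-D)) / (2a) = 0.0187 +/- 1.1759i.
For a conjugate pair |z|^2 = z * conj(z) = (product of roots) = c/a = 1/(0.723) = 1.383126, so |z| = sqrt(1.383126) = 1.1761 for both roots.
Moduli of all roots: 1.1761, 1.1761.
All moduli strictly greater than 1? Yes.
Verdict: Invertible.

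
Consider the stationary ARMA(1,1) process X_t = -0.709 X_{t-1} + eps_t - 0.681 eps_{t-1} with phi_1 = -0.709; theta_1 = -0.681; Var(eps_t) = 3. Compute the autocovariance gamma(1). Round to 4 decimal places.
\gamma(1) = -12.4335

Multiply the model equation by X_{t-k} and take expectations. With theta_0 = psi_0 = 1 and psi_j the MA(infinity) weights, this gives
  gamma(k) - sum_i phi_i gamma(k-i) = c_k,
  c_k = sigma^2 * sum_{j=k..q} theta_j psi_{j-k}   (c_k = 0 for k > q),
using gamma(-m) = gamma(m).
psi-weights needed (psi_j = theta_j + sum_i phi_i psi_{j-i}):
  psi_1 = theta_1 + phi_1 = -0.681 + (-0.709) = -1.39
Right-hand sides:
  c_0 = sigma^2 (1 + theta_1 psi_1) = 3 * (1 + (-0.681)(-1.39)) = 3 * 1.94659 = 5.83977
  c_1 = sigma^2 theta_1 = 3 * (-0.681) = -2.043
  c_2 = 0
Equations for k = 0 and k = 1 (AR order 1):
  gamma(0) = phi_1 gamma(1) + c_0
  gamma(1) = phi_1 gamma(0) + c_1
Substituting the second into the first: gamma(0) (1 - phi_1^2) = c_0 + phi_1 c_1, so
  gamma(0) = (c_0 + phi_1 c_1) / (1 - phi_1^2) = (5.83977 + (-0.709)(-2.043)) / (1 - (-0.709)^2) = 7.288257 / 0.497319 = 14.655095.
  gamma(1) = phi_1 gamma(0) + c_1 = (-0.709)(14.655095) + (-2.043) = -12.433462.
Therefore gamma(1) = -12.4335 (to 4 decimal places).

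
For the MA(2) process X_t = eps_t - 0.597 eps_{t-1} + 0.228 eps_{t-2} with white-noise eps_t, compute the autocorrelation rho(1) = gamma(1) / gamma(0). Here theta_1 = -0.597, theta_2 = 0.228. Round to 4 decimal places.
\rho(1) = -0.5205

For an MA(q) process with theta_0 = 1, the autocovariance is
  gamma(k) = sigma^2 * sum_{i=0..q-k} theta_i * theta_{i+k},
and rho(k) = gamma(k) / gamma(0). Sigma^2 cancels.
  numerator   = (1)*(-0.597) + (-0.597)*(0.228) = -0.733116.
  denominator = (1)^2 + (-0.597)^2 + (0.228)^2 = 1.408393.
  rho(1) = -0.733116 / 1.408393 = -0.5205.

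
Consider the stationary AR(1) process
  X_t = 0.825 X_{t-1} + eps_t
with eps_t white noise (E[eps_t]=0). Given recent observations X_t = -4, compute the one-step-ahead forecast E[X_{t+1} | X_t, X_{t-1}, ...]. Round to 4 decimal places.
E[X_{t+1} \mid \mathcal F_t] = -3.3000

For an AR(p) model X_t = c + sum_i phi_i X_{t-i} + eps_t, the
one-step-ahead conditional mean is
  E[X_{t+1} | X_t, ...] = c + sum_i phi_i X_{t+1-i}.
Substitute known values:
  E[X_{t+1} | ...] = (0.825) * (-4)
                   = -3.3000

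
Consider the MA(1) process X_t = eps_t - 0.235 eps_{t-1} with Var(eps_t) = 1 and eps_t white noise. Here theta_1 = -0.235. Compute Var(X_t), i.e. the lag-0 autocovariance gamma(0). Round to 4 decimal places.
\gamma(0) = 1.0552

For an MA(q) process X_t = eps_t + sum_i theta_i eps_{t-i} with
Var(eps_t) = sigma^2, the variance is
  gamma(0) = sigma^2 * (1 + sum_i theta_i^2).
  sum_i theta_i^2 = (-0.235)^2 = 0.055225.
  gamma(0) = 1 * (1 + 0.055225) = 1 * 1.055225 = 1.055225, which rounds to 1.0552.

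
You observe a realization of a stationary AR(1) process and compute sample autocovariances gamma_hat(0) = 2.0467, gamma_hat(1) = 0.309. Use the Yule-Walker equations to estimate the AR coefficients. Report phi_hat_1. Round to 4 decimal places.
\hat\phi_{1} = 0.1510

The Yule-Walker equations for an AR(p) process read, in matrix form,
  Gamma_p phi = r_p,   with   (Gamma_p)_{ij} = gamma(|i - j|),
                       (r_p)_i = gamma(i),   i,j = 1..p.
Substitute the sample gammas (Toeplitz matrix and right-hand side of size 1):
  Gamma_p = [[2.0467]]
  r_p     = [0.309]
With p = 1 this is the single equation gamma(0) phi_1 = gamma(1):
  phi_hat_1 = gamma(1) / gamma(0) = 0.309 / 2.0467 = 0.1510.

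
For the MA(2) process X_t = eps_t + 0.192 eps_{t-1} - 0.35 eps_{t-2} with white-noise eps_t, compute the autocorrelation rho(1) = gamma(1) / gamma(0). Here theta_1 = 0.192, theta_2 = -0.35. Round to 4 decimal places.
\rho(1) = 0.1076

For an MA(q) process with theta_0 = 1, the autocovariance is
  gamma(k) = sigma^2 * sum_{i=0..q-k} theta_i * theta_{i+k},
and rho(k) = gamma(k) / gamma(0). Sigma^2 cancels.
  numerator   = (1)*(0.192) + (0.192)*(-0.35) = 0.1248.
  denominator = (1)^2 + (0.192)^2 + (-0.35)^2 = 1.159364.
  rho(1) = 0.1248 / 1.159364 = 0.1076.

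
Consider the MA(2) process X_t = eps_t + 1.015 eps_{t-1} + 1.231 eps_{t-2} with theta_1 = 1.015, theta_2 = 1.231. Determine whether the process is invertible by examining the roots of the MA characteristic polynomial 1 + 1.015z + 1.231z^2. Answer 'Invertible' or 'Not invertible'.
\text{Not invertible}

The MA(q) characteristic polynomial is P(z) = 1 + 1.015z + 1.231z^2.
Invertibility requires all roots to lie outside the unit circle, i.e. |z| > 1 for every root.
Set 1 + (1.015) z + (1.231) z^2 = 0, i.e. a z^2 + b z + c = 0 with a = 1.231, b = 1.015, c = 1.
Discriminant D = b^2 - 4ac = (1.015)^2 - 4*(1.231)*1 = 1.030225 - (4.924) = -3.893775.
D < 0, so the roots are the complex-conjugate pair z = (-b +/- i sqrt(-D)) / (2a) = -0.4123 +/- 0.8015i.
For a conjugate pair |z|^2 = z * conj(z) = (product of roots) = c/a = 1/(1.231) = 0.812348, so |z| = sqrt(0.812348) = 0.9013 for both roots.
Moduli of all roots: 0.9013, 0.9013.
All moduli strictly greater than 1? No.
Verdict: Not invertible.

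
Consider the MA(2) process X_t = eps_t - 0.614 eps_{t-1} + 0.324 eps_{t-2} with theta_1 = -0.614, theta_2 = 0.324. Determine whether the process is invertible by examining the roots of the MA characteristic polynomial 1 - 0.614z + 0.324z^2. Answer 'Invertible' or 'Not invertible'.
\text{Invertible}

The MA(q) characteristic polynomial is P(z) = 1 - 0.614z + 0.324z^2.
Invertibility requires all roots to lie outside the unit circle, i.e. |z| > 1 for every root.
Set 1 + (-0.614) z + (0.324) z^2 = 0, i.e. a z^2 + b z + c = 0 with a = 0.324, b = -0.614, c = 1.
Discriminant D = b^2 - 4ac = (-0.614)^2 - 4*(0.324)*1 = 0.376996 - (1.296) = -0.919004.
D < 0, so the roots are the complex-conjugate pair z = (-b +/- i sqrt(-D)) / (2a) = 0.9475 +/- 1.4794i.
For a conjugate pair |z|^2 = z * conj(z) = (product of roots) = c/a = 1/(0.324) = 3.08642, so |z| = sqrt(3.08642) = 1.7568 for both roots.
Moduli of all roots: 1.7568, 1.7568.
All moduli strictly greater than 1? Yes.
Verdict: Invertible.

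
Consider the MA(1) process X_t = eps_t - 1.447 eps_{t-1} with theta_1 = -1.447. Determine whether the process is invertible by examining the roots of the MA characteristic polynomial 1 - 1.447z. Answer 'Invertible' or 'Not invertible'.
\text{Not invertible}

The MA(q) characteristic polynomial is P(z) = 1 - 1.447z.
Invertibility requires all roots to lie outside the unit circle, i.e. |z| > 1 for every root.
This is linear in z: 1 + (-1.447) z = 0  =>  z = -1/(-1.447) = 0.691085,  |z| = 0.691085.
Moduli of all roots: 0.6911.
All moduli strictly greater than 1? No.
Verdict: Not invertible.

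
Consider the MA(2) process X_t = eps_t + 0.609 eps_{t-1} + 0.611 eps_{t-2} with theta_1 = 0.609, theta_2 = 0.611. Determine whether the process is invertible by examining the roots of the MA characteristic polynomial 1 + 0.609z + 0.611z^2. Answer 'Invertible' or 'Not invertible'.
\text{Invertible}

The MA(q) characteristic polynomial is P(z) = 1 + 0.609z + 0.611z^2.
Invertibility requires all roots to lie outside the unit circle, i.e. |z| > 1 for every root.
Set 1 + (0.609) z + (0.611) z^2 = 0, i.e. a z^2 + b z + c = 0 with a = 0.611, b = 0.609, c = 1.
Discriminant D = b^2 - 4ac = (0.609)^2 - 4*(0.611)*1 = 0.370881 - (2.444) = -2.073119.
D < 0, so the roots are the complex-conjugate pair z = (-b +/- i sqrt(-D)) / (2a) = -0.4984 +/- 1.1783i.
For a conjugate pair |z|^2 = z * conj(z) = (product of roots) = c/a = 1/(0.611) = 1.636661, so |z| = sqrt(1.636661) = 1.2793 for both roots.
Moduli of all roots: 1.2793, 1.2793.
All moduli strictly greater than 1? Yes.
Verdict: Invertible.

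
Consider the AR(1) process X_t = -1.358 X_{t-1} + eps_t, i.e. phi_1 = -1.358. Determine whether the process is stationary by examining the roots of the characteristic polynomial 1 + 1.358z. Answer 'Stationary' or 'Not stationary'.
\text{Not stationary}

The AR(p) characteristic polynomial is P(z) = 1 + 1.358z.
Stationarity requires all roots to lie outside the unit circle, i.e. |z| > 1 for every root.
This is linear in z: 1 + (1.358) z = 0  =>  z = -1/(1.358) = -0.736377,  |z| = 0.736377.
Moduli of all roots: 0.7364.
All moduli strictly greater than 1? No.
Verdict: Not stationary.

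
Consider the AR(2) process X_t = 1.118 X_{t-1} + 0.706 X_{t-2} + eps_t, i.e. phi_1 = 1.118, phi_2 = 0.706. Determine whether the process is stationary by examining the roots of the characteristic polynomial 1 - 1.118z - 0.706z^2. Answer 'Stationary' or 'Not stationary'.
\text{Not stationary}

The AR(p) characteristic polynomial is P(z) = 1 - 1.118z - 0.706z^2.
Stationarity requires all roots to lie outside the unit circle, i.e. |z| > 1 for every root.
Set 1 + (-1.118) z + (-0.706) z^2 = 0, i.e. a z^2 + b z + c = 0 with a = -0.706, b = -1.118, c = 1.
Discriminant D = b^2 - 4ac = (-1.118)^2 - 4*(-0.706)*1 = 1.249924 - (-2.824) = 4.073924.
D >= 0, so the roots are real: z = (-b +/- sqrt(D)) / (2a) = (1.118 +/- 2.018396) / (-1.412).
  z_1 = (1.118 + 2.018396) / (-1.412) = -2.2212,   |z_1| = 2.2212.
  z_2 = (1.118 - 2.018396) / (-1.412) = 0.6377,   |z_2| = 0.6377.
Moduli of all roots: 2.2212, 0.6377.
All moduli strictly greater than 1? No.
Verdict: Not stationary.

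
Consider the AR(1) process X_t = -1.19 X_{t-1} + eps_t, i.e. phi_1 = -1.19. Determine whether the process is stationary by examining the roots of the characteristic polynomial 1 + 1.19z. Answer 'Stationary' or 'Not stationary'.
\text{Not stationary}

The AR(p) characteristic polynomial is P(z) = 1 + 1.19z.
Stationarity requires all roots to lie outside the unit circle, i.e. |z| > 1 for every root.
This is linear in z: 1 + (1.19) z = 0  =>  z = -1/(1.19) = -0.840336,  |z| = 0.840336.
Moduli of all roots: 0.8403.
All moduli strictly greater than 1? No.
Verdict: Not stationary.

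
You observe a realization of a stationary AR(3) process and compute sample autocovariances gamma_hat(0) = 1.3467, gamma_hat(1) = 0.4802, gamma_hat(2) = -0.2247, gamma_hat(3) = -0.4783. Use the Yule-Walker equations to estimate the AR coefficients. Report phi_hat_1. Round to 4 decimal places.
\hat\phi_{1} = 0.4090

The Yule-Walker equations for an AR(p) process read, in matrix form,
  Gamma_p phi = r_p,   with   (Gamma_p)_{ij} = gamma(|i - j|),
                       (r_p)_i = gamma(i),   i,j = 1..p.
Substitute the sample gammas (Toeplitz matrix and right-hand side of size 3):
  Gamma_p = [[1.3467, 0.4802, -0.2247], [0.4802, 1.3467, 0.4802], [-0.2247, 0.4802, 1.3467]]
  r_p     = [0.4802, -0.2247, -0.4783]
Written out (R1..R3):
  (R1) 1.3467 phi_1 + 0.4802 phi_2 - 0.2247 phi_3 = 0.4802
  (R2) 0.4802 phi_1 + 1.3467 phi_2 + 0.4802 phi_3 = -0.2247
  (R3) -0.2247 phi_1 + 0.4802 phi_2 + 1.3467 phi_3 = -0.4783
Gaussian elimination:
  R2 <- R2 - (0.4802/1.3467) R1 = R2 - (0.356575) R1:  1.175473 phi_2 + 0.560322 phi_3 = -0.395927
  R3 <- R3 - (-0.2247/1.3467) R1 = R3 - (-0.166852) R1:  0.560322 phi_2 + 1.309208 phi_3 = -0.398178
  R3 <- R3 - (0.560322/1.175473) R2 = R3 - (0.476678) R2:  1.042115 phi_3 = -0.209447
Back-substitution:
  phi_hat_3 = -0.209447 / 1.042115 = -0.200983
  phi_hat_2 = (-0.395927 - (0.560322)(-0.200983)) / 1.175473 = -0.24102
  phi_hat_1 = (0.4802 - (0.4802)(-0.24102) - (-0.2247)(-0.200983)) / 1.3467 = 0.408983
So phi_hat = [0.4090, -0.2410, -0.2010].
Therefore phi_hat_1 = 0.4090.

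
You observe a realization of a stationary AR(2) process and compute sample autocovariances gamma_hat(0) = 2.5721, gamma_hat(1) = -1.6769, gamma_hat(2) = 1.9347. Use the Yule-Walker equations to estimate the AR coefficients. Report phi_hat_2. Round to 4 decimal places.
\hat\phi_{2} = 0.5690

The Yule-Walker equations for an AR(p) process read, in matrix form,
  Gamma_p phi = r_p,   with   (Gamma_p)_{ij} = gamma(|i - j|),
                       (r_p)_i = gamma(i),   i,j = 1..p.
Substitute the sample gammas (Toeplitz matrix and right-hand side of size 2):
  Gamma_p = [[2.5721, -1.6769], [-1.6769, 2.5721]]
  r_p     = [-1.6769, 1.9347]
Written out:
  2.5721 phi_1 - 1.6769 phi_2 = -1.6769
  -1.6769 phi_1 + 2.5721 phi_2 = 1.9347
Solve by Cramer's rule:
  det = gamma(0)^2 - gamma(1)^2 = (2.5721)^2 - (-1.6769)^2 = 6.61569841 - 2.81199361 = 3.8037048
  phi_hat_1 = [gamma(1) gamma(0) - gamma(1) gamma(2)] / det = [(-1.6769)(2.5721) - (-1.6769)(1.9347)] / 3.8037048 = -1.06885606 / 3.8037048 = -0.281
  phi_hat_2 = [gamma(0) gamma(2) - gamma(1)^2] / det = [(2.5721)(1.9347) - (-1.6769)^2] / 3.8037048 = 2.16424826 / 3.8037048 = 0.569
So phi_hat = [-0.2810, 0.5690].
Therefore phi_hat_2 = 0.5690.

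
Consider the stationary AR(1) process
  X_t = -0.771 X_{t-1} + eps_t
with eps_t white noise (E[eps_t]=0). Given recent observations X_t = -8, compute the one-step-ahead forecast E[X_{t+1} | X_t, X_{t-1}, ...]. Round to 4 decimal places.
E[X_{t+1} \mid \mathcal F_t] = 6.1680

For an AR(p) model X_t = c + sum_i phi_i X_{t-i} + eps_t, the
one-step-ahead conditional mean is
  E[X_{t+1} | X_t, ...] = c + sum_i phi_i X_{t+1-i}.
Substitute known values:
  E[X_{t+1} | ...] = (-0.771) * (-8)
                   = 6.1680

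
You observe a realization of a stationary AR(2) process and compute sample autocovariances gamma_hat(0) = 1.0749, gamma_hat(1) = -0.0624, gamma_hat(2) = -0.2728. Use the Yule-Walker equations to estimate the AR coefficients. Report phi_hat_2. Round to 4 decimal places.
\hat\phi_{2} = -0.2580

The Yule-Walker equations for an AR(p) process read, in matrix form,
  Gamma_p phi = r_p,   with   (Gamma_p)_{ij} = gamma(|i - j|),
                       (r_p)_i = gamma(i),   i,j = 1..p.
Substitute the sample gammas (Toeplitz matrix and right-hand side of size 2):
  Gamma_p = [[1.0749, -0.0624], [-0.0624, 1.0749]]
  r_p     = [-0.0624, -0.2728]
Written out:
  1.0749 phi_1 - 0.0624 phi_2 = -0.0624
  -0.0624 phi_1 + 1.0749 phi_2 = -0.2728
Solve by Cramer's rule:
  det = gamma(0)^2 - gamma(1)^2 = (1.0749)^2 - (-0.0624)^2 = 1.15541001 - 0.00389376 = 1.15151625
  phi_hat_1 = [gamma(1) gamma(0) - gamma(1) gamma(2)] / det = [(-0.0624)(1.0749) - (-0.0624)(-0.2728)] / 1.15151625 = -0.08409648 / 1.15151625 = -0.073
  phi_hat_2 = [gamma(0) gamma(2) - gamma(1)^2] / det = [(1.0749)(-0.2728) - (-0.0624)^2] / 1.15151625 = -0.29712648 / 1.15151625 = -0.258
So phi_hat = [-0.0730, -0.2580].
Therefore phi_hat_2 = -0.2580.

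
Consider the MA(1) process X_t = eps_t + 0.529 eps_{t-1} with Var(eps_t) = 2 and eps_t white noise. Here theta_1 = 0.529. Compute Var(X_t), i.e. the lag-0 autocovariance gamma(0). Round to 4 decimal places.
\gamma(0) = 2.5597

For an MA(q) process X_t = eps_t + sum_i theta_i eps_{t-i} with
Var(eps_t) = sigma^2, the variance is
  gamma(0) = sigma^2 * (1 + sum_i theta_i^2).
  sum_i theta_i^2 = (0.529)^2 = 0.279841.
  gamma(0) = 2 * (1 + 0.279841) = 2 * 1.279841 = 2.559682, which rounds to 2.5597.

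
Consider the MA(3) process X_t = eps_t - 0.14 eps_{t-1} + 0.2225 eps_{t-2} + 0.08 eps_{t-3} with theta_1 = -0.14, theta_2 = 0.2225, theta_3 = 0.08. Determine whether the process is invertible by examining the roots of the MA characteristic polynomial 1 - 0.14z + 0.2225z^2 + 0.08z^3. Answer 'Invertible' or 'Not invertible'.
\text{Invertible}

The MA(q) characteristic polynomial is P(z) = 1 - 0.14z + 0.2225z^2 + 0.08z^3.
Invertibility requires all roots to lie outside the unit circle, i.e. |z| > 1 for every root.
Degree 3: look for a simple real root z0 first, then factor out (1 - z/z0) and solve the remaining quadratic.
Testing z0 = -4: P(-4) = 1 + (-0.14)(-4) + (0.2225)(-4)^2 + (0.08)(-4)^3
  = 1 + (0.56) + (3.56) + (-5.12) = 0.  So z_0 = -4 is a root, |z_0| = 4.
Divide out the factor (1 + 0.25 z) = (1 - z/z0) (since 1/z0 = -0.25):
  P(z) = (1 + 0.25 z)(1 + (-0.39) z + (0.32) z^2)
  [check: z-coef -0.39 - (-0.25) = -0.14; z^2-coef 0.32 - (-0.25)(-0.39) = 0.2225; z^3-coef -(-0.25)(0.32) = 0.08.]
Remaining roots from the quadratic factor 1 + (-0.39) z + (0.32) z^2:
  Set 1 + (-0.39) z + (0.32) z^2 = 0, i.e. a z^2 + b z + c = 0 with a = 0.32, b = -0.39, c = 1.
  Discriminant D = b^2 - 4ac = (-0.39)^2 - 4*(0.32)*1 = 0.1521 - (1.28) = -1.1279.
  D < 0, so the roots are the complex-conjugate pair z = (-b +/- i sqrt(-D)) / (2a) = 0.6094 +/- 1.6594i.
  For a conjugate pair |z|^2 = z * conj(z) = (product of roots) = c/a = 1/(0.32) = 3.125, so |z| = sqrt(3.125) = 1.7678 for both roots.
Moduli of all roots: 4.0000, 1.7678, 1.7678.
All moduli strictly greater than 1? Yes.
Verdict: Invertible.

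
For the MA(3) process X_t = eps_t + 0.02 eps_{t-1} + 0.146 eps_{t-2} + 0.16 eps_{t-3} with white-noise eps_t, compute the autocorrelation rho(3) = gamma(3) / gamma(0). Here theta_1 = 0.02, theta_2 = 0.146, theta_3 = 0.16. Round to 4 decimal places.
\rho(3) = 0.1528

For an MA(q) process with theta_0 = 1, the autocovariance is
  gamma(k) = sigma^2 * sum_{i=0..q-k} theta_i * theta_{i+k},
and rho(k) = gamma(k) / gamma(0). Sigma^2 cancels.
  numerator   = (1)*(0.16) = 0.16.
  denominator = (1)^2 + (0.02)^2 + (0.146)^2 + (0.16)^2 = 1.047316.
  rho(3) = 0.16 / 1.047316 = 0.1528.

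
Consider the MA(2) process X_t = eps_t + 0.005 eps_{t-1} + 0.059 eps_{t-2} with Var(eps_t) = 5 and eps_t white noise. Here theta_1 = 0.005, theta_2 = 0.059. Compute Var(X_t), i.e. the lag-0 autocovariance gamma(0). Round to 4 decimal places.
\gamma(0) = 5.0175

For an MA(q) process X_t = eps_t + sum_i theta_i eps_{t-i} with
Var(eps_t) = sigma^2, the variance is
  gamma(0) = sigma^2 * (1 + sum_i theta_i^2).
  sum_i theta_i^2 = (0.005)^2 + (0.059)^2 = 0.000025 + 0.003481 = 0.003506.
  gamma(0) = 5 * (1 + 0.003506) = 5 * 1.003506 = 5.01753, which rounds to 5.0175.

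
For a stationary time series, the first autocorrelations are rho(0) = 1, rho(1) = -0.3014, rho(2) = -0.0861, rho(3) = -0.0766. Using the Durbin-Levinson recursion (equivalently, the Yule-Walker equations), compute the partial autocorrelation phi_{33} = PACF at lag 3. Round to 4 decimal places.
\phi_{33} = -0.1901

The PACF at lag k is phi_{kk}, the last component of the solution
to the Yule-Walker system G_k phi = r_k where
  (G_k)_{ij} = rho(|i - j|), (r_k)_i = rho(i), i,j = 1..k.
Equivalently, Durbin-Levinson gives phi_{kk} iteratively:
  phi_{11} = rho(1)
  phi_{kk} = [rho(k) - sum_{j=1..k-1} phi_{k-1,j} rho(k-j)]
            / [1 - sum_{j=1..k-1} phi_{k-1,j} rho(j)],
  phi_{k,j} = phi_{k-1,j} - phi_{kk} phi_{k-1,k-j},  j = 1..k-1.
Step k = 1:
  phi_11 = rho(1) = -0.3014.
Step k = 2:
  phi_22 = [rho(2) - phi_11 rho(1)] / [1 - phi_11 rho(1)] = [-0.0861 - (-0.3014)(-0.3014)] / [1 - (-0.3014)(-0.3014)]
         = -0.17694196 / 0.90915804 = -0.194622.
  Update: phi_21 = phi_11 - phi_22 phi_11 = -0.3014 - (-0.194622)(-0.3014) = -0.360059.
Step k = 3:
  phi_33 = [rho(3) - phi_21 rho(2) - phi_22 rho(1)] / [1 - phi_21 rho(1) - phi_22 rho(2)]
    numerator   = -0.0766 - (-0.360059)(-0.0861) - (-0.194622)(-0.3014) = -0.16626009
    denominator = 1 - (-0.360059)(-0.3014) - (-0.194622)(-0.0861) = 0.87472128
  phi_33 = -0.16626009 / 0.87472128 = -0.1901.
Therefore phi_{33} = -0.1901.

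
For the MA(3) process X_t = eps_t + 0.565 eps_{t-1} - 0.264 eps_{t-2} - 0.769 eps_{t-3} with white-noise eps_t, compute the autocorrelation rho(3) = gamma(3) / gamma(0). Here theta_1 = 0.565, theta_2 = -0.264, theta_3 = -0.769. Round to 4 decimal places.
\rho(3) = -0.3883

For an MA(q) process with theta_0 = 1, the autocovariance is
  gamma(k) = sigma^2 * sum_{i=0..q-k} theta_i * theta_{i+k},
and rho(k) = gamma(k) / gamma(0). Sigma^2 cancels.
  numerator   = (1)*(-0.769) = -0.769.
  denominator = (1)^2 + (0.565)^2 + (-0.264)^2 + (-0.769)^2 = 1.980282.
  rho(3) = -0.769 / 1.980282 = -0.3883.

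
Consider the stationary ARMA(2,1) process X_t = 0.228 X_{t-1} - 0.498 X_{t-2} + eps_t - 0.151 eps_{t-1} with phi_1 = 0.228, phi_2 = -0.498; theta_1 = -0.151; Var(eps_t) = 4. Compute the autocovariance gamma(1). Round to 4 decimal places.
\gamma(1) = 0.4064

Multiply the model equation by X_{t-k} and take expectations. With theta_0 = psi_0 = 1 and psi_j the MA(infinity) weights, this gives
  gamma(k) - sum_i phi_i gamma(k-i) = c_k,
  c_k = sigma^2 * sum_{j=k..q} theta_j psi_{j-k}   (c_k = 0 for k > q),
using gamma(-m) = gamma(m).
psi-weights needed (psi_j = theta_j + sum_i phi_i psi_{j-i}):
  psi_1 = theta_1 + phi_1 = -0.151 + (0.228) = 0.077
Right-hand sides:
  c_0 = sigma^2 (1 + theta_1 psi_1) = 4 * (1 + (-0.151)(0.077)) = 4 * 0.988373 = 3.953492
  c_1 = sigma^2 theta_1 = 4 * (-0.151) = -0.604
  c_2 = 0
Equations for k = 0, 1, 2 (AR order 2, c_2 = 0):
  (E0) gamma(0) = phi_1 gamma(1) + phi_2 gamma(2) + c_0
  (E1) gamma(1) = phi_1 gamma(0) + phi_2 gamma(1) + c_1
  (E2) gamma(2) = phi_1 gamma(1) + phi_2 gamma(0)
From (E1): gamma(1) = A gamma(0) + B with
  A = phi_1 / (1 - phi_2) = 0.228 / 1.498 = 0.152203,   B = c_1 / (1 - phi_2) = -0.604 / 1.498 = -0.403204.
Insert (E2) into (E0): gamma(0) (1 - phi_2^2) = phi_1 (1 + phi_2) gamma(1) + c_0.
  phi_1 (1 + phi_2) = (0.228)(0.502) = 0.114456,   1 - phi_2^2 = 0.751996.
Replace gamma(1) by A gamma(0) + B and collect gamma(0):
  gamma(0) [0.751996 - (0.114456)(0.152203)] = (0.114456)(-0.403204) + 3.953492
  gamma(0) * 0.734575 = 3.907343
  gamma(0) = 3.907343 / 0.734575 = 5.319185.
  gamma(1) = A gamma(0) + B = (0.152203)(5.319185) + (-0.403204) = 0.406391.
Therefore gamma(1) = 0.4064 (to 4 decimal places).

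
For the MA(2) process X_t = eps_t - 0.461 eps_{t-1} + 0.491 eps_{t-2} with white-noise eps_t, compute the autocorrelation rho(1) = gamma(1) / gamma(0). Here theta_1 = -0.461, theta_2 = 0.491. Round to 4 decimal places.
\rho(1) = -0.4729

For an MA(q) process with theta_0 = 1, the autocovariance is
  gamma(k) = sigma^2 * sum_{i=0..q-k} theta_i * theta_{i+k},
and rho(k) = gamma(k) / gamma(0). Sigma^2 cancels.
  numerator   = (1)*(-0.461) + (-0.461)*(0.491) = -0.687351.
  denominator = (1)^2 + (-0.461)^2 + (0.491)^2 = 1.453602.
  rho(1) = -0.687351 / 1.453602 = -0.4729.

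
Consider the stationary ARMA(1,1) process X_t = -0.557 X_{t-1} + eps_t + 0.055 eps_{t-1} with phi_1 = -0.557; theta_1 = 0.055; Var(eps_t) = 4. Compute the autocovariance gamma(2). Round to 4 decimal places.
\gamma(2) = 1.5719

Multiply the model equation by X_{t-k} and take expectations. With theta_0 = psi_0 = 1 and psi_j the MA(infinity) weights, this gives
  gamma(k) - sum_i phi_i gamma(k-i) = c_k,
  c_k = sigma^2 * sum_{j=k..q} theta_j psi_{j-k}   (c_k = 0 for k > q),
using gamma(-m) = gamma(m).
psi-weights needed (psi_j = theta_j + sum_i phi_i psi_{j-i}):
  psi_1 = theta_1 + phi_1 = 0.055 + (-0.557) = -0.502
Right-hand sides:
  c_0 = sigma^2 (1 + theta_1 psi_1) = 4 * (1 + (0.055)(-0.502)) = 4 * 0.97239 = 3.88956
  c_1 = sigma^2 theta_1 = 4 * (0.055) = 0.22
  c_2 = 0
Equations for k = 0 and k = 1 (AR order 1):
  gamma(0) = phi_1 gamma(1) + c_0
  gamma(1) = phi_1 gamma(0) + c_1
Substituting the second into the first: gamma(0) (1 - phi_1^2) = c_0 + phi_1 c_1, so
  gamma(0) = (c_0 + phi_1 c_1) / (1 - phi_1^2) = (3.88956 + (-0.557)(0.22)) / (1 - (-0.557)^2) = 3.76702 / 0.689751 = 5.46142.
  gamma(1) = phi_1 gamma(0) + c_1 = (-0.557)(5.46142) + (0.22) = -2.822011.
For k = 2 (> q): gamma(2) = phi_1 gamma(1) = (-0.557)(-2.822011) = 1.57186.
Therefore gamma(2) = 1.5719 (to 4 decimal places).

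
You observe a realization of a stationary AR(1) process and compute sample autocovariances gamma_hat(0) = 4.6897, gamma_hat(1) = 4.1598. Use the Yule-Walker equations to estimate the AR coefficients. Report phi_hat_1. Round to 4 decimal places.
\hat\phi_{1} = 0.8870

The Yule-Walker equations for an AR(p) process read, in matrix form,
  Gamma_p phi = r_p,   with   (Gamma_p)_{ij} = gamma(|i - j|),
                       (r_p)_i = gamma(i),   i,j = 1..p.
Substitute the sample gammas (Toeplitz matrix and right-hand side of size 1):
  Gamma_p = [[4.6897]]
  r_p     = [4.1598]
With p = 1 this is the single equation gamma(0) phi_1 = gamma(1):
  phi_hat_1 = gamma(1) / gamma(0) = 4.1598 / 4.6897 = 0.8870.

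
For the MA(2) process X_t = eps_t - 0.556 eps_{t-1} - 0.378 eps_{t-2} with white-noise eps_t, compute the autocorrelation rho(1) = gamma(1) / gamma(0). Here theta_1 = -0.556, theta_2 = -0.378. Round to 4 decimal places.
\rho(1) = -0.2382

For an MA(q) process with theta_0 = 1, the autocovariance is
  gamma(k) = sigma^2 * sum_{i=0..q-k} theta_i * theta_{i+k},
and rho(k) = gamma(k) / gamma(0). Sigma^2 cancels.
  numerator   = (1)*(-0.556) + (-0.556)*(-0.378) = -0.345832.
  denominator = (1)^2 + (-0.556)^2 + (-0.378)^2 = 1.45202.
  rho(1) = -0.345832 / 1.45202 = -0.2382.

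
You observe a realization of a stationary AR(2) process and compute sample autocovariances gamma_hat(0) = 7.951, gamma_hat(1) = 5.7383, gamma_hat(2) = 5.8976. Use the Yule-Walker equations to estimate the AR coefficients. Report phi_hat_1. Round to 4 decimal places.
\hat\phi_{1} = 0.3890

The Yule-Walker equations for an AR(p) process read, in matrix form,
  Gamma_p phi = r_p,   with   (Gamma_p)_{ij} = gamma(|i - j|),
                       (r_p)_i = gamma(i),   i,j = 1..p.
Substitute the sample gammas (Toeplitz matrix and right-hand side of size 2):
  Gamma_p = [[7.951, 5.7383], [5.7383, 7.951]]
  r_p     = [5.7383, 5.8976]
Written out:
  7.951 phi_1 + 5.7383 phi_2 = 5.7383
  5.7383 phi_1 + 7.951 phi_2 = 5.8976
Solve by Cramer's rule:
  det = gamma(0)^2 - gamma(1)^2 = (7.951)^2 - (5.7383)^2 = 63.218401 - 32.92808689 = 30.29031411
  phi_hat_1 = [gamma(1) gamma(0) - gamma(1) gamma(2)] / det = [(5.7383)(7.951) - (5.7383)(5.8976)] / 30.29031411 = 11.78302522 / 30.29031411 = 0.389
  phi_hat_2 = [gamma(0) gamma(2) - gamma(1)^2] / det = [(7.951)(5.8976) - (5.7383)^2] / 30.29031411 = 13.96373071 / 30.29031411 = 0.461
So phi_hat = [0.3890, 0.4610].
Therefore phi_hat_1 = 0.3890.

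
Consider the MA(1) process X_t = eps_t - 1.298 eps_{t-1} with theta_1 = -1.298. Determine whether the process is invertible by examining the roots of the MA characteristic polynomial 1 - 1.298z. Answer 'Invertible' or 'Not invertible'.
\text{Not invertible}

The MA(q) characteristic polynomial is P(z) = 1 - 1.298z.
Invertibility requires all roots to lie outside the unit circle, i.e. |z| > 1 for every root.
This is linear in z: 1 + (-1.298) z = 0  =>  z = -1/(-1.298) = 0.770416,  |z| = 0.770416.
Moduli of all roots: 0.7704.
All moduli strictly greater than 1? No.
Verdict: Not invertible.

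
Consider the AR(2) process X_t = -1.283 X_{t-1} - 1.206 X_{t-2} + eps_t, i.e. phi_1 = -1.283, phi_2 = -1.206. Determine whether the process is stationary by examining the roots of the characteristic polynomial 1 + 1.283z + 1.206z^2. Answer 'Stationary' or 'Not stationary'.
\text{Not stationary}

The AR(p) characteristic polynomial is P(z) = 1 + 1.283z + 1.206z^2.
Stationarity requires all roots to lie outside the unit circle, i.e. |z| > 1 for every root.
Set 1 + (1.283) z + (1.206) z^2 = 0, i.e. a z^2 + b z + c = 0 with a = 1.206, b = 1.283, c = 1.
Discriminant D = b^2 - 4ac = (1.283)^2 - 4*(1.206)*1 = 1.646089 - (4.824) = -3.177911.
D < 0, so the roots are the complex-conjugate pair z = (-b +/- i sqrt(-D)) / (2a) = -0.5319 +/- 0.7391i.
For a conjugate pair |z|^2 = z * conj(z) = (product of roots) = c/a = 1/(1.206) = 0.829187, so |z| = sqrt(0.829187) = 0.9106 for both roots.
Moduli of all roots: 0.9106, 0.9106.
All moduli strictly greater than 1? No.
Verdict: Not stationary.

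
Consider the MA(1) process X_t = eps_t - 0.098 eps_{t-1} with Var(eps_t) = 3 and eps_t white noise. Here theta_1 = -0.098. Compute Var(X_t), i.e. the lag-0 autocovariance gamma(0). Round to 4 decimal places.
\gamma(0) = 3.0288

For an MA(q) process X_t = eps_t + sum_i theta_i eps_{t-i} with
Var(eps_t) = sigma^2, the variance is
  gamma(0) = sigma^2 * (1 + sum_i theta_i^2).
  sum_i theta_i^2 = (-0.098)^2 = 0.009604.
  gamma(0) = 3 * (1 + 0.009604) = 3 * 1.009604 = 3.028812, which rounds to 3.0288.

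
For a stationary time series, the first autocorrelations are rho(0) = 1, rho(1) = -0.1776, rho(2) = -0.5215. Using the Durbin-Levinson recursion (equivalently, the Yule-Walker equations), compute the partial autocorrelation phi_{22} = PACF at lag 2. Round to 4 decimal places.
\phi_{22} = -0.5711

The PACF at lag k is phi_{kk}, the last component of the solution
to the Yule-Walker system G_k phi = r_k where
  (G_k)_{ij} = rho(|i - j|), (r_k)_i = rho(i), i,j = 1..k.
Equivalently, Durbin-Levinson gives phi_{kk} iteratively:
  phi_{11} = rho(1)
  phi_{kk} = [rho(k) - sum_{j=1..k-1} phi_{k-1,j} rho(k-j)]
            / [1 - sum_{j=1..k-1} phi_{k-1,j} rho(j)],
  phi_{k,j} = phi_{k-1,j} - phi_{kk} phi_{k-1,k-j},  j = 1..k-1.
Step k = 1:
  phi_11 = rho(1) = -0.1776.
Step k = 2:
  phi_22 = [rho(2) - phi_11 rho(1)] / [1 - phi_11 rho(1)] = [-0.5215 - (-0.1776)(-0.1776)] / [1 - (-0.1776)(-0.1776)]
         = -0.55304176 / 0.96845824 = -0.5711.
Therefore phi_{22} = -0.5711.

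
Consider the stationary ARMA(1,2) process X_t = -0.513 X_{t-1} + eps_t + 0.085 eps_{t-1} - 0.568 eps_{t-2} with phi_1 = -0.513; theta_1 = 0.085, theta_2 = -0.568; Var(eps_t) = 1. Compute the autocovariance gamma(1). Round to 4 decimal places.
\gamma(1) = -0.3634

Multiply the model equation by X_{t-k} and take expectations. With theta_0 = psi_0 = 1 and psi_j the MA(infinity) weights, this gives
  gamma(k) - sum_i phi_i gamma(k-i) = c_k,
  c_k = sigma^2 * sum_{j=k..q} theta_j psi_{j-k}   (c_k = 0 for k > q),
using gamma(-m) = gamma(m).
psi-weights needed (psi_j = theta_j + sum_i phi_i psi_{j-i}):
  psi_1 = theta_1 + phi_1 = 0.085 + (-0.513) = -0.428
  psi_2 = theta_2 + phi_1 psi_1 = -0.568 + (-0.513)(-0.428) = -0.348436
Right-hand sides:
  c_0 = sigma^2 (1 + theta_1 psi_1 + theta_2 psi_2) = 1 * (1 + (0.085)(-0.428) + (-0.568)(-0.348436)) = 1 * 1.161532 = 1.161532
  c_1 = sigma^2 (theta_1 + theta_2 psi_1) = 1 * (0.085 + (-0.568)(-0.428)) = 0.328104
  c_2 = sigma^2 theta_2 = 1 * (-0.568) = -0.568
Equations for k = 0 and k = 1 (AR order 1):
  gamma(0) = phi_1 gamma(1) + c_0
  gamma(1) = phi_1 gamma(0) + c_1
Substituting the second into the first: gamma(0) (1 - phi_1^2) = c_0 + phi_1 c_1, so
  gamma(0) = (c_0 + phi_1 c_1) / (1 - phi_1^2) = (1.161532 + (-0.513)(0.328104)) / (1 - (-0.513)^2) = 0.993214 / 0.736831 = 1.347954.
  gamma(1) = phi_1 gamma(0) + c_1 = (-0.513)(1.347954) + (0.328104) = -0.363396.
Therefore gamma(1) = -0.3634 (to 4 decimal places).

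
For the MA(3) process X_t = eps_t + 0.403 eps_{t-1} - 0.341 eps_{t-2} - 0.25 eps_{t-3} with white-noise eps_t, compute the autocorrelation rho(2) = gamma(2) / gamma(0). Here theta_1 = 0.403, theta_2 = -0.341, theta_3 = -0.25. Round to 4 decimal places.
\rho(2) = -0.3294

For an MA(q) process with theta_0 = 1, the autocovariance is
  gamma(k) = sigma^2 * sum_{i=0..q-k} theta_i * theta_{i+k},
and rho(k) = gamma(k) / gamma(0). Sigma^2 cancels.
  numerator   = (1)*(-0.341) + (0.403)*(-0.25) = -0.44175.
  denominator = (1)^2 + (0.403)^2 + (-0.341)^2 + (-0.25)^2 = 1.34119.
  rho(2) = -0.44175 / 1.34119 = -0.3294.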